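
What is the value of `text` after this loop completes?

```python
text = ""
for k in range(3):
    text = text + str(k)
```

Concatenate digits 0 to 2
`text` takes the values: "" → "0" → "01" → "012"

Answer: "012"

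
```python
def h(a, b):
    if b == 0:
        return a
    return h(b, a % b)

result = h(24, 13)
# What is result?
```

h(24, 13) -> h(13, 11) -> h(11, 2) -> h(2, 1) -> h(1, 0) -> 1

Answer: 1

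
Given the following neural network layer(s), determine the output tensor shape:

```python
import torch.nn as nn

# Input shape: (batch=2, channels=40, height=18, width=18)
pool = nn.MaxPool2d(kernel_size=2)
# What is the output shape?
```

Input: (2, 40, 18, 18) -> Output: (2, 40, 9, 9)

Answer: (2, 40, 9, 9)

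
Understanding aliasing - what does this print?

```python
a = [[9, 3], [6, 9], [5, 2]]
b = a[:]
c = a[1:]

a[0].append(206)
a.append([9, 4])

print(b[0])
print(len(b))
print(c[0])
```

Key concept: slice with nested mutation.
Step by step:
`a = [[9, 3], [6, 9], [5, 2]]` → a = [[9, 3], [6, 9], [5, 2]]
`b = a[:]` → b = [[9, 3], [6, 9], [5, 2]]
`c = a[1:]` → c = [[6, 9], [5, 2]]
`a[0].append(206)` → a = [[9, 3, 206], [6, 9], [5, 2]]; b = [[9, 3, 206], [6, 9], [5, 2]]
`a.append([9, 4])` → a = [[9, 3, 206], [6, 9], [5, 2], [9, 4]]
`print(b[0])` → prints [9, 3, 206]
`print(len(b))` → prints 3
`print(c[0])` → prints [6, 9]

Answer:
[9, 3, 206]
3
[6, 9]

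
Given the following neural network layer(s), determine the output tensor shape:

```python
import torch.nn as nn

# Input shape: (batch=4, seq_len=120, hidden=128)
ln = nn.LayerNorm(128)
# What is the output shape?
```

Input: (4, 120, 128) -> Output: (4, 120, 128)

Answer: (4, 120, 128)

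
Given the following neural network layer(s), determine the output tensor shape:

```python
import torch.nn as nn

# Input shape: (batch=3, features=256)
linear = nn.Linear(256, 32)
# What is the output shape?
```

Input: (3, 256) -> Output: (3, 32)

Answer: (3, 32)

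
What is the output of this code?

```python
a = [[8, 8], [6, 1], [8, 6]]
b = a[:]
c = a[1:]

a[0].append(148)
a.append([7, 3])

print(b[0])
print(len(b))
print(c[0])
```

Key concept: slice with nested mutation.
Step by step:
`a = [[8, 8], [6, 1], [8, 6]]` → a = [[8, 8], [6, 1], [8, 6]]
`b = a[:]` → b = [[8, 8], [6, 1], [8, 6]]
`c = a[1:]` → c = [[6, 1], [8, 6]]
`a[0].append(148)` → a = [[8, 8, 148], [6, 1], [8, 6]]; b = [[8, 8, 148], [6, 1], [8, 6]]
`a.append([7, 3])` → a = [[8, 8, 148], [6, 1], [8, 6], [7, 3]]
`print(b[0])` → prints [8, 8, 148]
`print(len(b))` → prints 3
`print(c[0])` → prints [6, 1]

Answer:
[8, 8, 148]
3
[6, 1]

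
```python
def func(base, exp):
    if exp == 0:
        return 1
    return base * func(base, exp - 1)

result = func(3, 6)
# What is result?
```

func(3, 6) = 3 * 3 * 3 * 3 * 3 * 3 = 729

Answer: 729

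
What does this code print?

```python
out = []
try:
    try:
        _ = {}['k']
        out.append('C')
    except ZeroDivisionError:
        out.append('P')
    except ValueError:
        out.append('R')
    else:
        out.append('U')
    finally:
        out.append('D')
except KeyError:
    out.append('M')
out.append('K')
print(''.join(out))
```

Execution trace: 'D' (finally) → 'M' (outer except KeyError) → 'K' (after the try/except). Output: DMK

Answer: DMK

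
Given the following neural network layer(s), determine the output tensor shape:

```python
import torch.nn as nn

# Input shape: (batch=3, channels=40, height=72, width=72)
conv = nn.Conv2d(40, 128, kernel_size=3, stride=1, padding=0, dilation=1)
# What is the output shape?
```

Input: (3, 40, 72, 72) -> Output: (3, 128, 70, 70)

Answer: (3, 128, 70, 70)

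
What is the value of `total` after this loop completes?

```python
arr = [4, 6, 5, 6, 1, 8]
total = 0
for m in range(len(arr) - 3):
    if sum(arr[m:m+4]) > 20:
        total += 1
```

Count windows with sum > 20
`total` takes the values: 0 → 1

Answer: 1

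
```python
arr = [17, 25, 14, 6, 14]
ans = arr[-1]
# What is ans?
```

Trace:
`arr = [17, 25, 14, 6, 14]` → arr = [17, 25, 14, 6, 14]
`ans = arr[-1]` → ans = 14
So ans = 14

Answer: 14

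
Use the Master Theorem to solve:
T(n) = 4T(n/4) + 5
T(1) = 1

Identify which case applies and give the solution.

a=4, b=4, f(n)=5. log_4(4) = 1. Since c=0 < 1, Case 1 applies: T(n) = Θ(n^log_b(a)) = O(n).

Answer: O(n) - Case 1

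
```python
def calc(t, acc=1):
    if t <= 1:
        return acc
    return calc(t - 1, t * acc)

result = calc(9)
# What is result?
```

Accumulator trace (n, acc): (9, 1) -> (8, 9) -> (7, 72) -> (6, 504) -> (5, 3024) -> (4, 15120) -> (3, 60480) -> (2, 181440) -> (1, 362880) -> return 362880

Answer: 362880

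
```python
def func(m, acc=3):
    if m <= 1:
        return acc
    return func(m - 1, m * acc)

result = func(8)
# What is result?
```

Accumulator trace (n, acc): (8, 3) -> (7, 24) -> (6, 168) -> (5, 1008) -> (4, 5040) -> (3, 20160) -> (2, 60480) -> (1, 120960) -> return 120960

Answer: 120960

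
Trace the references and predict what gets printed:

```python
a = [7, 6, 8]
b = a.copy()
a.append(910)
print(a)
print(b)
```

Key concept: list.copy() creates independent copy.
Step by step:
`a = [7, 6, 8]` → a = [7, 6, 8]
`b = a.copy()` → b = [7, 6, 8]
`a.append(910)` → a = [7, 6, 8, 910]
`print(a)` → prints [7, 6, 8, 910]
`print(b)` → prints [7, 6, 8]

Answer:
[7, 6, 8, 910]
[7, 6, 8]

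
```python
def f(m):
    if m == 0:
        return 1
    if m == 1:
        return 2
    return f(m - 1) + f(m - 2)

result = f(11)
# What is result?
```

Build up from base cases: f(0)=1, f(1)=2, f(2)=3, f(3)=5, f(4)=8, f(5)=13, f(6)=21, ..., f(11)=233

Answer: 233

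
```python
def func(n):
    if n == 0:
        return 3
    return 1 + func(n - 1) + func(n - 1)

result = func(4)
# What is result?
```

func(n) = 1 + 2·func(n-1), func(0)=3. Closed form: (3+1)·2^4 - 1 = 63.

Answer: 63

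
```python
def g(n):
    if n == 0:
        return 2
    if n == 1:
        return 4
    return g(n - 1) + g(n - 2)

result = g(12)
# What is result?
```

Build up from base cases: g(0)=2, g(1)=4, g(2)=6, g(3)=10, g(4)=16, g(5)=26, g(6)=42, ..., g(12)=754

Answer: 754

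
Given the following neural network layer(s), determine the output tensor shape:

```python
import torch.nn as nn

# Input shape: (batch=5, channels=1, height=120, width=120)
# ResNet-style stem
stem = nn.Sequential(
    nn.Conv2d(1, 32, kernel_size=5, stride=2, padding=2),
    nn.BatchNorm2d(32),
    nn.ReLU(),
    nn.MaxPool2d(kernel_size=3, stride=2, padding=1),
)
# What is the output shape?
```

Input: (5, 1, 120, 120) -> after Conv2d 5x5 stride=2: (5, 32, 60, 60) -> Output: (5, 32, 30, 30)

Answer: (5, 32, 30, 30)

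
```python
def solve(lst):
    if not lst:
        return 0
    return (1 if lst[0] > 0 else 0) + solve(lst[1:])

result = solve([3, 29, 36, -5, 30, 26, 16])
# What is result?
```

Count of positive elements in [3, 29, 36, -5, 30, 26, 16] = 6

Answer: 6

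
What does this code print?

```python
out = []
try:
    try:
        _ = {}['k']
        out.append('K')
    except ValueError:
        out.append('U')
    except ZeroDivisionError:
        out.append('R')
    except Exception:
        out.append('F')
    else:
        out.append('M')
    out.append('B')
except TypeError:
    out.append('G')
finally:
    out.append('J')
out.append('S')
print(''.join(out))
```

Execution trace: 'F' (inner except Exception) → 'B' (try body, no exception) → 'J' (finally) → 'S' (after the try/except). Output: FBJS

Answer: FBJS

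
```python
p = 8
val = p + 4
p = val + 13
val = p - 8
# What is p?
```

Trace:
`p = 8` → p = 8
`val = p + 4` → val = 12
`p = val + 13` → p = 25
`val = p - 8` → val = 17
So p = 25

Answer: 25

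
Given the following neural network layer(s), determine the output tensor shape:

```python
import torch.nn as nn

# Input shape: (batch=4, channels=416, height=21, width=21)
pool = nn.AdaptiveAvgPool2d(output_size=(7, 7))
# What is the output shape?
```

Input: (4, 416, 21, 21) -> Output: (4, 416, 7, 7)

Answer: (4, 416, 7, 7)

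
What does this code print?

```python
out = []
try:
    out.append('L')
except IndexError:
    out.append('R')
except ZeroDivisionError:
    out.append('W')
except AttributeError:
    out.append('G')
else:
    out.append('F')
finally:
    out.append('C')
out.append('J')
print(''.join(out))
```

Execution trace: 'L' (try body, no exception) → 'F' (else) → 'C' (finally) → 'J' (after the try/except). Output: LFCJ

Answer: LFCJ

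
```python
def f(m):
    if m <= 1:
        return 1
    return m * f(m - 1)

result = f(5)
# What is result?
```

f(5) = 5 * 4 * 3 * 2 * 1 = 120

Answer: 120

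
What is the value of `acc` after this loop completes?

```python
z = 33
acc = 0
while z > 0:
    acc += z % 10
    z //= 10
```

Sum digits of 33
`acc` takes the values: 0 → 3 → 6

Answer: 6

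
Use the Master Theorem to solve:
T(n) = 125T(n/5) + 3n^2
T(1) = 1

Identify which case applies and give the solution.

a=125, b=5, f(n)=3n^2. log_5(125) = 3. Since c=2 < 3, Case 1 applies: T(n) = Θ(n^log_b(a)) = O(n^3).

Answer: O(n^3) - Case 1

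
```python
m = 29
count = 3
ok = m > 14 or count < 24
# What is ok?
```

Trace:
`m = 29` → m = 29
`count = 3` → count = 3
`ok = m > 14 or count < 24` → ok = True
So ok = True

Answer: True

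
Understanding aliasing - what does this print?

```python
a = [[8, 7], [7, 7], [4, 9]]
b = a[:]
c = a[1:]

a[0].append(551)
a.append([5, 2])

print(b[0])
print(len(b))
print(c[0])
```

Key concept: slice with nested mutation.
Step by step:
`a = [[8, 7], [7, 7], [4, 9]]` → a = [[8, 7], [7, 7], [4, 9]]
`b = a[:]` → b = [[8, 7], [7, 7], [4, 9]]
`c = a[1:]` → c = [[7, 7], [4, 9]]
`a[0].append(551)` → a = [[8, 7, 551], [7, 7], [4, 9]]; b = [[8, 7, 551], [7, 7], [4, 9]]
`a.append([5, 2])` → a = [[8, 7, 551], [7, 7], [4, 9], [5, 2]]
`print(b[0])` → prints [8, 7, 551]
`print(len(b))` → prints 3
`print(c[0])` → prints [7, 7]

Answer:
[8, 7, 551]
3
[7, 7]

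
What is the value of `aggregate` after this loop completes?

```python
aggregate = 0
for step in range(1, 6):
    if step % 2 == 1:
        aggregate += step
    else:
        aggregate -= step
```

Add odd, subtract even
`aggregate` takes the values: 0 → 1 → -1 → 2 → -2 → 3

Answer: 3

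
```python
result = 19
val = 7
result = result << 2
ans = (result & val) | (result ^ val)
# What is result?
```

Trace:
`result = 19` → result = 19
`val = 7` → val = 7
`result = result << 2` → result = 76
`ans = (result & val) | (result ^ val)` → ans = 79
So result = 76

Answer: 76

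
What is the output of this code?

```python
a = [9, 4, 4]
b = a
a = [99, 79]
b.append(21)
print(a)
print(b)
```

Key concept: rebinding vs mutation: a is rebound to a new list, b still points at the original.
Step by step:
`a = [9, 4, 4]` → a = [9, 4, 4]
`b = a` → b = [9, 4, 4] (same object as a)
`a = [99, 79]` → a = [99, 79]
`b.append(21)` → b = [9, 4, 4, 21]
`print(a)` → prints [99, 79]
`print(b)` → prints [9, 4, 4, 21]

Answer:
[99, 79]
[9, 4, 4, 21]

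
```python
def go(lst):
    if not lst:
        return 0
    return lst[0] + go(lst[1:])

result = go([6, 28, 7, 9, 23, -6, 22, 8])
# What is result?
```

6 + 28 + 7 + 9 + 23 + (-6) + 22 + 8 + 0 = 97

Answer: 97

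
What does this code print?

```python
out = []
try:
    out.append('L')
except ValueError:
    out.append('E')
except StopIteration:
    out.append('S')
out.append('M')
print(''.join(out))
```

Execution trace: 'L' (try body, no exception) → 'M' (after the try/except). Output: LM

Answer: LM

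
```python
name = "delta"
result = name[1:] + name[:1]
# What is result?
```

Trace:
`name = "delta"` → name = 'delta'
`result = name[1:] + name[:1]` → result = 'eltad'
So result = 'eltad'

Answer: 'eltad'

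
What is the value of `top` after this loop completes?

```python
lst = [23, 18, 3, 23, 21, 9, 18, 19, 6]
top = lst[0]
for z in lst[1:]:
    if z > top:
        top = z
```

Maximum of [23, 18, 3, 23, 21, 9, 18, 19, 6]
`top` takes the values: 23

Answer: 23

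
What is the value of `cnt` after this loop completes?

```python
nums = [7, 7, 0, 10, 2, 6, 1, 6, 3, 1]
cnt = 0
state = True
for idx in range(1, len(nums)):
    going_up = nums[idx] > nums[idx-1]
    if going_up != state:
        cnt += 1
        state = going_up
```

Count direction changes in [7, 7, 0, 10, 2, 6, 1, 6, 3, 1]
`cnt` takes the values: 0 → 1 → 2 → 3 → 4 → 5 → 6 → 7

Answer: 7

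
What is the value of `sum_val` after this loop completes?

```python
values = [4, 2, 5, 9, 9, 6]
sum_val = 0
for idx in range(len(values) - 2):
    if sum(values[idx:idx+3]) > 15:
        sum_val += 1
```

Count windows with sum > 15
`sum_val` takes the values: 0 → 1 → 2 → 3

Answer: 3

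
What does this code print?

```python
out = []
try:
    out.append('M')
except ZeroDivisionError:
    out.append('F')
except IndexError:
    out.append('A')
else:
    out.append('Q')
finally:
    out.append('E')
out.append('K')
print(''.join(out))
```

Execution trace: 'M' (try body, no exception) → 'Q' (else) → 'E' (finally) → 'K' (after the try/except). Output: MQEK

Answer: MQEK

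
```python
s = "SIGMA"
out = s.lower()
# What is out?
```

Trace:
`s = "SIGMA"` → s = 'SIGMA'
`out = s.lower()` → out = 'sigma'
So out = 'sigma'

Answer: 'sigma'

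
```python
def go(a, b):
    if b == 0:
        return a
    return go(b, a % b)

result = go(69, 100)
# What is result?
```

go(69, 100) -> go(100, 69) -> go(69, 31) -> go(31, 7) -> go(7, 3) -> go(3, 1) -> go(1, 0) -> 1

Answer: 1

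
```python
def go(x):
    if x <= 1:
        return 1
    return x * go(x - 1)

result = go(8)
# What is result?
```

go(8) = 8 * 7 * 6 * 5 * 4 * 3 * 2 * 1 = 40320

Answer: 40320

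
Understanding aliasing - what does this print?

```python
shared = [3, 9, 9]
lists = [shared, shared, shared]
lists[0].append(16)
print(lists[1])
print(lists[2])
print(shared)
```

Key concept: list of same reference.
Step by step:
`shared = [3, 9, 9]` → shared = [3, 9, 9]
`lists = [shared, shared, shared]` → lists = [[3, 9, 9], [3, 9, 9], [3, 9, 9]]
`lists[0].append(16)` → shared = [3, 9, 9, 16]; lists = [[3, 9, 9, 16], [3, 9, 9, 16], [3, 9, 9, 16]]
`print(lists[1])` → prints [3, 9, 9, 16]
`print(lists[2])` → prints [3, 9, 9, 16]
`print(shared)` → prints [3, 9, 9, 16]

Answer:
[3, 9, 9, 16]
[3, 9, 9, 16]
[3, 9, 9, 16]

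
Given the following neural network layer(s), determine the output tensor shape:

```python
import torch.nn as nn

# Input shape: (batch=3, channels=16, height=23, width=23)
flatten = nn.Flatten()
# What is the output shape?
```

Input: (3, 16, 23, 23) -> Output: (3, 8464)

Answer: (3, 8464)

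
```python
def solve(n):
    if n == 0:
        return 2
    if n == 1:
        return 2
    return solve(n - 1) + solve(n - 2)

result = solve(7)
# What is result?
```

Build up from base cases: solve(0)=2, solve(1)=2, solve(2)=4, solve(3)=6, solve(4)=10, solve(5)=16, solve(6)=26, ..., solve(7)=42

Answer: 42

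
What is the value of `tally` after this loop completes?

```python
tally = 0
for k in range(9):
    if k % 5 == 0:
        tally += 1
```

Count numbers divisible by 5 in range(9)
`tally` takes the values: 0 → 1 → 2

Answer: 2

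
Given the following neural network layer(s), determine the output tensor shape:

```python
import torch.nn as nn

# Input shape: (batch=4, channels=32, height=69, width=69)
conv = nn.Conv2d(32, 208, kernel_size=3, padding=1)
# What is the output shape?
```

Input: (4, 32, 69, 69) -> Output: (4, 208, 69, 69)

Answer: (4, 208, 69, 69)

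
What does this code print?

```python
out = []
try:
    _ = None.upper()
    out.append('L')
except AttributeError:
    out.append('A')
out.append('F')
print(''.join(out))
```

Execution trace: 'A' (except AttributeError) → 'F' (after the try/except). Output: AF

Answer: AF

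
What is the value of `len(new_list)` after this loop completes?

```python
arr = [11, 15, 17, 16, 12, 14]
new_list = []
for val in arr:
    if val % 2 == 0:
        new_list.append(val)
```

Count even numbers in [11, 15, 17, 16, 12, 14]
`new_list` takes the values: [] → [16] → [16, 12] → [16, 12, 14]
So `len(new_list)` = 3

Answer: 3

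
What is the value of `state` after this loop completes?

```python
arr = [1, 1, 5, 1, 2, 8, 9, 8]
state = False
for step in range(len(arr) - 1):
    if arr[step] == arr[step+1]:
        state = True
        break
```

Check consecutive duplicates in [1, 1, 5, 1, 2, 8, 9, 8]
`state` takes the values: False → True

Answer: True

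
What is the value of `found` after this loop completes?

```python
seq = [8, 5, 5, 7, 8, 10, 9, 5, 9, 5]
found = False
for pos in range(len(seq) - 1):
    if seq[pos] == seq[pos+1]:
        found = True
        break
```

Check consecutive duplicates in [8, 5, 5, 7, 8, 10, 9, 5, 9, 5]
`found` takes the values: False → True

Answer: True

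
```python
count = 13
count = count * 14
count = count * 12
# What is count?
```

Trace:
`count = 13` → count = 13
`count = count * 14` → count = 182
`count = count * 12` → count = 2184
So count = 2184

Answer: 2184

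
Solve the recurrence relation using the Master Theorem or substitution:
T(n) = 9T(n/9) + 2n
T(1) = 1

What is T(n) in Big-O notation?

By Master Theorem: a=9, b=9, f(n)=2n. Since log_9(9) = 1 and f(n) = Θ(n^1), Case 2 applies. T(n) = O(n log n).

Answer: O(n log n)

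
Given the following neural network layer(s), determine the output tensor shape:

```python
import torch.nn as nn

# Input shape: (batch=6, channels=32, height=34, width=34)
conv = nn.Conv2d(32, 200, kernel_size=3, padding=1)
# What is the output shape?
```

Input: (6, 32, 34, 34) -> Output: (6, 200, 34, 34)

Answer: (6, 200, 34, 34)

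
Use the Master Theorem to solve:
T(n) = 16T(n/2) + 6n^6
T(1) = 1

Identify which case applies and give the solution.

a=16, b=2, f(n)=6n^6. log_2(16) = 4. Since c=6 > 4 and the regularity condition holds (16(n/2)^6 = (16/2^6)n^6 with 16/2^6 < 1), Case 3 applies: T(n) = Θ(f(n)) = O(n^6).

Answer: O(n^6) - Case 3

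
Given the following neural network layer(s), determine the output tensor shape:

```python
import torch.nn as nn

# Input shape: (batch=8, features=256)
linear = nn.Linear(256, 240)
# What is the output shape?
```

Input: (8, 256) -> Output: (8, 240)

Answer: (8, 240)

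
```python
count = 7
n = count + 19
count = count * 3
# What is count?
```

Trace:
`count = 7` → count = 7
`n = count + 19` → n = 26
`count = count * 3` → count = 21
So count = 21

Answer: 21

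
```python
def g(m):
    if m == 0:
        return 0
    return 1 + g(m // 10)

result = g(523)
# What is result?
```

Count of digits of 523: 3

Answer: 3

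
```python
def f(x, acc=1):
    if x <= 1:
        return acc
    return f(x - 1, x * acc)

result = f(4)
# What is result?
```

Accumulator trace (n, acc): (4, 1) -> (3, 4) -> (2, 12) -> (1, 24) -> return 24

Answer: 24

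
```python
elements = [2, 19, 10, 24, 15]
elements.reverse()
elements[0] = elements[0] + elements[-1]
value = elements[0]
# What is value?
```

Trace:
`elements = [2, 19, 10, 24, 15]` → elements = [2, 19, 10, 24, 15]
`elements.reverse()` → elements = [15, 24, 10, 19, 2]
`elements[0] = elements[0] + elements[-1]` → elements = [17, 24, 10, 19, 2]
`value = elements[0]` → value = 17
So value = 17

Answer: 17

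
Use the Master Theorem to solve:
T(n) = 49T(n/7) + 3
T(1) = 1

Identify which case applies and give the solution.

a=49, b=7, f(n)=3. log_7(49) = 2. Since c=0 < 2, Case 1 applies: T(n) = Θ(n^log_b(a)) = O(n^2).

Answer: O(n^2) - Case 1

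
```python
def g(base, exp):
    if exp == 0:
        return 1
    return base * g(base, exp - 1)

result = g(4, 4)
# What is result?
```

g(4, 4) = 4 * 4 * 4 * 4 = 256

Answer: 256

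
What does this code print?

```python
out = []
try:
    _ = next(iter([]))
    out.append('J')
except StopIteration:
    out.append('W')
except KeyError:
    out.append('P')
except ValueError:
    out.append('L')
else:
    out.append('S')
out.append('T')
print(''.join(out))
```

Execution trace: 'W' (except StopIteration) → 'T' (after the try/except). Output: WT

Answer: WT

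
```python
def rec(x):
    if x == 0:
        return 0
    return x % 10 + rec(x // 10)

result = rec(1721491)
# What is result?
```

Sum of digits of 1721491: 1 + 9 + 4 + 1 + 2 + 7 + 1 = 25

Answer: 25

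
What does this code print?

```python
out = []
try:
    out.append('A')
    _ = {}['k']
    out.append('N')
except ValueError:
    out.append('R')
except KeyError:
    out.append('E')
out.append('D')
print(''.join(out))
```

Execution trace: 'A' (try body) → 'E' (except KeyError) → 'D' (after the try/except). Output: AED

Answer: AED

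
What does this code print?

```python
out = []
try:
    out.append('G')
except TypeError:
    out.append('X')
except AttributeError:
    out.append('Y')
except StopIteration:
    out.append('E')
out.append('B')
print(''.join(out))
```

Execution trace: 'G' (try body, no exception) → 'B' (after the try/except). Output: GB

Answer: GB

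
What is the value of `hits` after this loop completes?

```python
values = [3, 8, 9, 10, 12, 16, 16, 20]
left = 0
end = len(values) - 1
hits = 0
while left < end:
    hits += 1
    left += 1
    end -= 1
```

Iterations until pointers meet (list length 8)
`hits` takes the values: 0 → 1 → 2 → 3 → 4

Answer: 4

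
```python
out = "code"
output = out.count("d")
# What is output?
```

Trace:
`out = "code"` → out = 'code'
`output = out.count("d")` → output = 1
So output = 1

Answer: 1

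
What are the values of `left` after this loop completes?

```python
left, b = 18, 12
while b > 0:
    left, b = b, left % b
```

GCD of 18 and 12
`left` takes the values: 18 → 12 → 6

Answer: 6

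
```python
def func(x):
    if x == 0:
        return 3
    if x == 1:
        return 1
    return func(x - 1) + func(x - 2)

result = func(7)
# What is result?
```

Build up from base cases: func(0)=3, func(1)=1, func(2)=4, func(3)=5, func(4)=9, func(5)=14, func(6)=23, ..., func(7)=37

Answer: 37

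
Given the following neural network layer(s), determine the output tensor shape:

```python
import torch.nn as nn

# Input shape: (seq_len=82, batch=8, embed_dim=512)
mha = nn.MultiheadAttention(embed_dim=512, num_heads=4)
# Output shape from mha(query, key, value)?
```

Input: (82, 8, 512) -> Output: (82, 8, 512)

Answer: (82, 8, 512)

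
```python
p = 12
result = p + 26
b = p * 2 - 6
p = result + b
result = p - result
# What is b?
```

Trace:
`p = 12` → p = 12
`result = p + 26` → result = 38
`b = p * 2 - 6` → b = 18
`p = result + b` → p = 56
`result = p - result` → result = 18
So b = 18

Answer: 18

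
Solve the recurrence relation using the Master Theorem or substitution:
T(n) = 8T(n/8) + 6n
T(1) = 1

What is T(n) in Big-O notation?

By Master Theorem: a=8, b=8, f(n)=6n. Since log_8(8) = 1 and f(n) = Θ(n^1), Case 2 applies. T(n) = O(n log n).

Answer: O(n log n)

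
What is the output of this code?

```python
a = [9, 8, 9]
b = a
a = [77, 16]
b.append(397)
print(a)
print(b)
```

Key concept: rebinding vs mutation: a is rebound to a new list, b still points at the original.
Step by step:
`a = [9, 8, 9]` → a = [9, 8, 9]
`b = a` → b = [9, 8, 9] (same object as a)
`a = [77, 16]` → a = [77, 16]
`b.append(397)` → b = [9, 8, 9, 397]
`print(a)` → prints [77, 16]
`print(b)` → prints [9, 8, 9, 397]

Answer:
[77, 16]
[9, 8, 9, 397]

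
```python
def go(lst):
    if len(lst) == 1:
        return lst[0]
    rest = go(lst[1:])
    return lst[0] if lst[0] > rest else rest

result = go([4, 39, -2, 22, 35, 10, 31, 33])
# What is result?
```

Recursive max over [4, 39, -2, 22, 35, 10, 31, 33] = 39

Answer: 39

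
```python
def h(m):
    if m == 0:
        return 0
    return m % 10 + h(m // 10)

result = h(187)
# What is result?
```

Sum of digits of 187: 7 + 8 + 1 = 16

Answer: 16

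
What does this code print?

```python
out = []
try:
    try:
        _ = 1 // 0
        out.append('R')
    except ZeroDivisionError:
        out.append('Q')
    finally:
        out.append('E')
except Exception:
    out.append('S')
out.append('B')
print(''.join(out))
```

Execution trace: 'Q' (inner except ZeroDivisionError) → 'E' (inner finally) → 'B' (after the try/except). Output: QEB

Answer: QEB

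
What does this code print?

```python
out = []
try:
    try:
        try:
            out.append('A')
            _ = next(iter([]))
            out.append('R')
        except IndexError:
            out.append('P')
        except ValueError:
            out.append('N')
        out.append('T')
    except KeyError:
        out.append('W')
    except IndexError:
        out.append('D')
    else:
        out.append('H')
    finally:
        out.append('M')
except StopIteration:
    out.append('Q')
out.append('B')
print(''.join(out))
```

Execution trace: 'A' (inner try body) → 'M' (finally) → 'Q' (outer except StopIteration) → 'B' (after the try/except). Output: AMQB

Answer: AMQB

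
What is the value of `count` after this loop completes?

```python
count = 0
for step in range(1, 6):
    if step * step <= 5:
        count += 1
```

Count numbers where step² ≤ 5
`count` takes the values: 0 → 1 → 2

Answer: 2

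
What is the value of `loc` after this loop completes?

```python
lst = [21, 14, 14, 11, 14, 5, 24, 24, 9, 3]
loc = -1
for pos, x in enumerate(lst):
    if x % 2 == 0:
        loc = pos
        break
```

First even number index in [21, 14, 14, 11, 14, 5, 24, 24, 9, 3]
`loc` takes the values: -1 → 1

Answer: 1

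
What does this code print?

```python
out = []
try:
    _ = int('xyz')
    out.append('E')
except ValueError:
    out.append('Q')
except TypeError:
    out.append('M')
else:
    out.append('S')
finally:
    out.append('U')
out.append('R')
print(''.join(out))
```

Execution trace: 'Q' (except ValueError) → 'U' (finally) → 'R' (after the try/except). Output: QUR

Answer: QUR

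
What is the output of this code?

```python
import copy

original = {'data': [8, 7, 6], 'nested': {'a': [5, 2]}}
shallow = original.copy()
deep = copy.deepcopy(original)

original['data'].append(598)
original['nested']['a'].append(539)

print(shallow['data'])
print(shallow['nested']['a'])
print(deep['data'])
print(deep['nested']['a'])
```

Key concept: comparing shallow vs deep copy.
Step by step:
`original = {'data': [8, 7, 6], 'nested': {'a': [5, 2]}}` → original = {'data': [8, 7, 6], 'nested': {'a': [5, 2]}}
`shallow = original.copy()` → shallow = {'data': [8, 7, 6], 'nested': {'a': [5, 2]}}
`deep = copy.deepcopy(original)` → deep = {'data': [8, 7, 6], 'nested': {'a': [5, 2]}}
`original['data'].append(598)` → original = {'data': [8, 7, 6, 598], 'nested': {'a': [5, 2]}}; shallow = {'data': [8, 7, 6, 598], 'nested': {'a': [5, 2]}}
`original['nested']['a'].append(539)` → original = {'data': [8, 7, 6, 598], 'nested': {'a': [5, 2, 539]}}; shallow = {'data': [8, 7, 6, 598], 'nested': {'a': [5, 2, 539]}}
`print(shallow['data'])` → prints [8, 7, 6, 598]
`print(shallow['nested']['a'])` → prints [5, 2, 539]
`print(deep['data'])` → prints [8, 7, 6]
`print(deep['nested']['a'])` → prints [5, 2]

Answer:
[8, 7, 6, 598]
[5, 2, 539]
[8, 7, 6]
[5, 2]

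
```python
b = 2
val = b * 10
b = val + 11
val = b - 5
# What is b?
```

Trace:
`b = 2` → b = 2
`val = b * 10` → val = 20
`b = val + 11` → b = 31
`val = b - 5` → val = 26
So b = 31

Answer: 31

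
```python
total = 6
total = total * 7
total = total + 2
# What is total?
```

Trace:
`total = 6` → total = 6
`total = total * 7` → total = 42
`total = total + 2` → total = 44
So total = 44

Answer: 44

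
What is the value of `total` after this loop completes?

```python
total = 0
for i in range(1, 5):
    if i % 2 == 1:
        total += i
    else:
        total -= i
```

Add odd, subtract even
`total` takes the values: 0 → 1 → -1 → 2 → -2

Answer: -2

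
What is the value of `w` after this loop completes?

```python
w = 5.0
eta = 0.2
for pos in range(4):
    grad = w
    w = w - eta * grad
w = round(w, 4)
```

Gradient descent: w = 5.0 * (1 - 0.2)^4
`w` takes the values: 5.0 → 4.0 → 3.2 → 2.56 → 2.048

Answer: 2.048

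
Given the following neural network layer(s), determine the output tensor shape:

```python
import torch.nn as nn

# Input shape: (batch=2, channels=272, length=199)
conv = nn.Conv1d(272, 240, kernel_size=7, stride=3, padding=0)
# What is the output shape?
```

Input: (2, 272, 199) -> Output: (2, 240, 65)

Answer: (2, 240, 65)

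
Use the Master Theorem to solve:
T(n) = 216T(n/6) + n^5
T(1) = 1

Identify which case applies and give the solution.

a=216, b=6, f(n)=n^5. log_6(216) = 3. Since c=5 > 3 and the regularity condition holds (216(n/6)^5 = (216/6^5)n^5 with 216/6^5 < 1), Case 3 applies: T(n) = Θ(f(n)) = O(n^5).

Answer: O(n^5) - Case 3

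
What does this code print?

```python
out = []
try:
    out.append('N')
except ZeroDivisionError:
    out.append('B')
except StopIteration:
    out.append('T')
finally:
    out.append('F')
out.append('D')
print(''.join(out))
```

Execution trace: 'N' (try body, no exception) → 'F' (finally) → 'D' (after the try/except). Output: NFD

Answer: NFD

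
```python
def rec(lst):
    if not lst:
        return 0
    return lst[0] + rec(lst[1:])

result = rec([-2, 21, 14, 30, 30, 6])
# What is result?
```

(-2) + 21 + 14 + 30 + 30 + 6 + 0 = 99

Answer: 99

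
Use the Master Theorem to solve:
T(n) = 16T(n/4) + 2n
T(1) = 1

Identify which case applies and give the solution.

a=16, b=4, f(n)=2n. log_4(16) = 2. Since c=1 < 2, Case 1 applies: T(n) = Θ(n^log_b(a)) = O(n^2).

Answer: O(n^2) - Case 1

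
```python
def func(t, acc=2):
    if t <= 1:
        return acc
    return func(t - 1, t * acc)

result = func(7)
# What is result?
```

Accumulator trace (n, acc): (7, 2) -> (6, 14) -> (5, 84) -> (4, 420) -> (3, 1680) -> (2, 5040) -> (1, 10080) -> return 10080

Answer: 10080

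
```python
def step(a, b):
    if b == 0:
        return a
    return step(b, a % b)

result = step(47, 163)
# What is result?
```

step(47, 163) -> step(163, 47) -> step(47, 22) -> step(22, 3) -> step(3, 1) -> step(1, 0) -> 1

Answer: 1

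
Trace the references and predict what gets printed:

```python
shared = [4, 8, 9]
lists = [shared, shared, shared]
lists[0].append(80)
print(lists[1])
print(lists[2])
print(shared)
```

Key concept: list of same reference.
Step by step:
`shared = [4, 8, 9]` → shared = [4, 8, 9]
`lists = [shared, shared, shared]` → lists = [[4, 8, 9], [4, 8, 9], [4, 8, 9]]
`lists[0].append(80)` → shared = [4, 8, 9, 80]; lists = [[4, 8, 9, 80], [4, 8, 9, 80], [4, 8, 9, 80]]
`print(lists[1])` → prints [4, 8, 9, 80]
`print(lists[2])` → prints [4, 8, 9, 80]
`print(shared)` → prints [4, 8, 9, 80]

Answer:
[4, 8, 9, 80]
[4, 8, 9, 80]
[4, 8, 9, 80]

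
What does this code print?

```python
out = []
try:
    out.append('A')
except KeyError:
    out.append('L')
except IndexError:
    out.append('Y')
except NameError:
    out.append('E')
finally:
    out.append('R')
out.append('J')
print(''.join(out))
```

Execution trace: 'A' (try body, no exception) → 'R' (finally) → 'J' (after the try/except). Output: ARJ

Answer: ARJ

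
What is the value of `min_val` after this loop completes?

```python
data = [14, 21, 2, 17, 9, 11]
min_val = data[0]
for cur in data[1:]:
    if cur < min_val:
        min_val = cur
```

Minimum of [14, 21, 2, 17, 9, 11]
`min_val` takes the values: 14 → 2

Answer: 2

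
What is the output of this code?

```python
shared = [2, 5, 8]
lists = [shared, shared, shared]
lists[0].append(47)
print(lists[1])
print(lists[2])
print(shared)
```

Key concept: list of same reference.
Step by step:
`shared = [2, 5, 8]` → shared = [2, 5, 8]
`lists = [shared, shared, shared]` → lists = [[2, 5, 8], [2, 5, 8], [2, 5, 8]]
`lists[0].append(47)` → shared = [2, 5, 8, 47]; lists = [[2, 5, 8, 47], [2, 5, 8, 47], [2, 5, 8, 47]]
`print(lists[1])` → prints [2, 5, 8, 47]
`print(lists[2])` → prints [2, 5, 8, 47]
`print(shared)` → prints [2, 5, 8, 47]

Answer:
[2, 5, 8, 47]
[2, 5, 8, 47]
[2, 5, 8, 47]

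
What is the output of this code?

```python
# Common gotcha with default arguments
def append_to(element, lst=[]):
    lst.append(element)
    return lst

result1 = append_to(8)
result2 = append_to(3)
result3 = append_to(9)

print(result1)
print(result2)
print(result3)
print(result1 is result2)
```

Key concept: mutable default argument gotcha.
Step by step:
`result1 = append_to(8)` → result1 = [8]
`result2 = append_to(3)` → result1 = [8, 3] (same object as result2); result2 = [8, 3] (same object as result1)
`result3 = append_to(9)` → result1 = [8, 3, 9] (same object as result2, result3); result2 = [8, 3, 9] (same object as result1, result3); result3 = [8, 3, 9] (same object as result1, result2)
`print(result1)` → prints [8, 3, 9]
`print(result2)` → prints [8, 3, 9]
`print(result3)` → prints [8, 3, 9]
`print(result1 is result2)` → prints True

Answer:
[8, 3, 9]
[8, 3, 9]
[8, 3, 9]
True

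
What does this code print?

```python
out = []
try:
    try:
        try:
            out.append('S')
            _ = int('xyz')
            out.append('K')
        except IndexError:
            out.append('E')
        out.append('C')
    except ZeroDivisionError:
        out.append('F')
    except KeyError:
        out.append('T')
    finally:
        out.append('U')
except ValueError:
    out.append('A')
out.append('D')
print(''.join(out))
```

Execution trace: 'S' (inner try body) → 'U' (finally) → 'A' (outer except ValueError) → 'D' (after the try/except). Output: SUAD

Answer: SUAD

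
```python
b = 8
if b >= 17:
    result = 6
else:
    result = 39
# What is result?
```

Trace:
`b = 8` → b = 8
`if b >= 17: ...` → b >= 17 is False, take else branch → result = 39
So result = 39

Answer: 39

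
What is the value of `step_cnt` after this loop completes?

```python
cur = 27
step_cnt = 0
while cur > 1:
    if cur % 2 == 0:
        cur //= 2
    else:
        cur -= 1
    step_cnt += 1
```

Steps to reduce 27 to 1
`step_cnt` takes the values: 0 → 1 → 2 → 3 → 4 → 5 → 6 → 7

Answer: 7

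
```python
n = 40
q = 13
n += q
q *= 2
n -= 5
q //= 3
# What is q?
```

Trace:
`n = 40` → n = 40
`q = 13` → q = 13
`n += q` → n = 53
`q *= 2` → q = 26
`n -= 5` → n = 48
`q //= 3` → q = 8
So q = 8

Answer: 8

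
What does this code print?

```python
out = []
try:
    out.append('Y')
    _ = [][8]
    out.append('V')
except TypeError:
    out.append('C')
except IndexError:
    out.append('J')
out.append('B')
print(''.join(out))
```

Execution trace: 'Y' (try body) → 'J' (except IndexError) → 'B' (after the try/except). Output: YJB

Answer: YJB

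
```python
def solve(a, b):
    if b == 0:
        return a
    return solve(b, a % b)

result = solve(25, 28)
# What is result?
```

solve(25, 28) -> solve(28, 25) -> solve(25, 3) -> solve(3, 1) -> solve(1, 0) -> 1

Answer: 1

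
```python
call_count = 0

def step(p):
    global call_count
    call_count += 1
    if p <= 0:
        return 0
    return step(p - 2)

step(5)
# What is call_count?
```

Linear recursion stepping by 2: 4 calls from p=5 down to ≤0.

Answer: 4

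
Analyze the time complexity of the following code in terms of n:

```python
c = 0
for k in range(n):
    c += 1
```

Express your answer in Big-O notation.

Each loop level contributes: n. Multiplying the contributions gives O(n).

Answer: O(n)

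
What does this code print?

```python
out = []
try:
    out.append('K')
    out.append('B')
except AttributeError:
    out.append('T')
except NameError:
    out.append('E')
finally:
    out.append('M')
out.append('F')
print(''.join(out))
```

Execution trace: 'K' (try body) → 'B' (try body, no exception) → 'M' (finally) → 'F' (after the try/except). Output: KBMF

Answer: KBMF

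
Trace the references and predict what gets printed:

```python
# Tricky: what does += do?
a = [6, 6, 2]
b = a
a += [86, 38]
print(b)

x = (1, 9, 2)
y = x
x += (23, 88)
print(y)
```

Key concept: += behavior differs for mutable vs immutable.
Step by step:
`a = [6, 6, 2]` → a = [6, 6, 2]
`b = a` → b = [6, 6, 2] (same object as a)
`a += [86, 38]` → a = [6, 6, 2, 86, 38] (same object as b); b = [6, 6, 2, 86, 38] (same object as a)
`print(b)` → prints [6, 6, 2, 86, 38]
`x = (1, 9, 2)` → x = (1, 9, 2)
`y = x` → y = (1, 9, 2)
`x += (23, 88)` → x = (1, 9, 2, 23, 88)
`print(y)` → prints (1, 9, 2)

Answer:
[6, 6, 2, 86, 38]
(1, 9, 2)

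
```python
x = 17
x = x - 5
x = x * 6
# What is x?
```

Trace:
`x = 17` → x = 17
`x = x - 5` → x = 12
`x = x * 6` → x = 72
So x = 72

Answer: 72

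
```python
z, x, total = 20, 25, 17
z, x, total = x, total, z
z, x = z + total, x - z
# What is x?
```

Trace:
`z, x, total = 20, 25, 17` → z = 20; x = 25; total = 17
`z, x, total = x, total, z` → z = 25; x = 17; total = 20
`z, x = z + total, x - z` → z = 45; x = -8
So x = -8

Answer: -8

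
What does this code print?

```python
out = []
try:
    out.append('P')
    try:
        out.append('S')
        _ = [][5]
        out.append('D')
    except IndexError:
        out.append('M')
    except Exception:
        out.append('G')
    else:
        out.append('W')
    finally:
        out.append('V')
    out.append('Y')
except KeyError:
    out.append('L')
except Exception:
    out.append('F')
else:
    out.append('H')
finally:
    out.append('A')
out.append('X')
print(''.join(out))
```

Execution trace: 'P' (try body) → 'S' (inner try body) → 'M' (inner except IndexError) → 'V' (inner finally) → 'Y' (try body, no exception) → 'H' (else) → 'A' (finally) → 'X' (after the try/except). Output: PSMVYHAX

Answer: PSMVYHAX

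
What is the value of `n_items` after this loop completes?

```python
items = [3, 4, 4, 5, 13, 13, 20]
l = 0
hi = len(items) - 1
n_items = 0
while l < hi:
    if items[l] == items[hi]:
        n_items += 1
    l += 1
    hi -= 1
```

Count matching pairs from ends
`n_items` takes the values: 0

Answer: 0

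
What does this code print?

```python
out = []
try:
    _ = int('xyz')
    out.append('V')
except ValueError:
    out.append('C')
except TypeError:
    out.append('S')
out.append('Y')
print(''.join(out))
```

Execution trace: 'C' (except ValueError) → 'Y' (after the try/except). Output: CY

Answer: CY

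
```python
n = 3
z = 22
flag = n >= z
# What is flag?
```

Trace:
`n = 3` → n = 3
`z = 22` → z = 22
`flag = n >= z` → flag = False
So flag = False

Answer: False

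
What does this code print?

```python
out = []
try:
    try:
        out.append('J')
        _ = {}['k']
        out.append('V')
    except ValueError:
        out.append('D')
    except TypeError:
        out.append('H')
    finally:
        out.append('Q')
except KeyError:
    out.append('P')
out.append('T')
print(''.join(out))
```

Execution trace: 'J' (try body) → 'Q' (finally) → 'P' (outer except KeyError) → 'T' (after the try/except). Output: JQPT

Answer: JQPT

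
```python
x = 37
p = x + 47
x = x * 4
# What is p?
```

Trace:
`x = 37` → x = 37
`p = x + 47` → p = 84
`x = x * 4` → x = 148
So p = 84

Answer: 84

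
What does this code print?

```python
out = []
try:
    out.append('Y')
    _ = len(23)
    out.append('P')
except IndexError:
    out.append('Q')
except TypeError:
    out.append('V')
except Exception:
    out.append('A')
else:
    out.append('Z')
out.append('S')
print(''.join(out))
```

Execution trace: 'Y' (try body) → 'V' (except TypeError) → 'S' (after the try/except). Output: YVS

Answer: YVS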